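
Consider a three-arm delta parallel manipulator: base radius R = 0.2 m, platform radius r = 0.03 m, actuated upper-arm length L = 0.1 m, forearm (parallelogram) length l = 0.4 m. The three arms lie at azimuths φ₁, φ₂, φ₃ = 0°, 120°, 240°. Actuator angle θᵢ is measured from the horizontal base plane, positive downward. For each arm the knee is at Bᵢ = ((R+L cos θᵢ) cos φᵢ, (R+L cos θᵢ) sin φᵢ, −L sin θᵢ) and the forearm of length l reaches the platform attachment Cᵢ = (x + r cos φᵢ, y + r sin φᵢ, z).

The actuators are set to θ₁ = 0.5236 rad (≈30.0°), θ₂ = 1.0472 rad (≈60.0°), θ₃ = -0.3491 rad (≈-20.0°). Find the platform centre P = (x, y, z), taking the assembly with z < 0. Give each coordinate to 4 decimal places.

(-0.0084, -0.1119, -0.3279)

φ1=0.0°: virtual centre (0.2566, 0.0000, -0.0500), radius l
φ2=120.0°: virtual centre (-0.1100, 0.1905, -0.0866), radius l
S3 = (0.2640·cos240.0°, 0.2640·sin240.0°, 0.0342) = (-0.1320, -0.2286, 0.0342)
eliminate P² terms by subtracting sphere 1 from 2 and 3
linear system: -0.7332x+0.3811y = -0.0124−-0.0732z; -0.7772x+-0.4572y = 0.0025−0.1684z
det = 0.6314;  x = 0.0075+0.0486z,  y = -0.0182+0.2857z
sphere 1 gives Az²+Bz+C=0 with A=1.0840, B=0.0654, C=-0.0951;  B²−4AC=0.4167;  roots -0.3279, 0.2676;  negative root z = -0.3279
x = -0.0084, y = -0.1119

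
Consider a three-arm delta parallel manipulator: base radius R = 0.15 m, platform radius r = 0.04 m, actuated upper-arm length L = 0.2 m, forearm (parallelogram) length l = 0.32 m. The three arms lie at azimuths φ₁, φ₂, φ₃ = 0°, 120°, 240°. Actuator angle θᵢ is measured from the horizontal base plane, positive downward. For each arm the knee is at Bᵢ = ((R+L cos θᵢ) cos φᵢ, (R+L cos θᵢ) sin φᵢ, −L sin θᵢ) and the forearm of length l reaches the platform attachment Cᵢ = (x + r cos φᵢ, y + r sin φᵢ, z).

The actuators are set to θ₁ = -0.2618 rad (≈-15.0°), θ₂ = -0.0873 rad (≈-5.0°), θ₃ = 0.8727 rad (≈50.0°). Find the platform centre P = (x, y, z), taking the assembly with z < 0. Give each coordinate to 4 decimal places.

φ1=0.0°: virtual centre (0.3032, 0.0000, 0.0518), radius l
φ2=120.0°: virtual centre (-0.1546, 0.2678, 0.0174), radius l
arm 3 at φ=240.0°: ρ3 = 0.2386;  S3 = (-0.1193, -0.2066, -0.1532)
|S₂|²−|S₁|² = 0.0013;  |S₃|²−|S₁|² = -0.0142
[-0.9156 0.5356 -0.0687]·P = 0.0013;  [-0.8449 -0.4132 -0.4100]·P = -0.0142
Cramer: x(z) = 0.0085-0.2984z;  y(z) = 0.0170-0.3820z
sphere 1 gives Az²+Bz+C=0 with A=1.2349, B=0.0593, C=-0.0126;  B²−4AC=0.0657;  roots -0.1278, 0.0798;  negative root z = -0.1278
x = 0.0467, y = 0.0658

(0.0467, 0.0658, -0.1278)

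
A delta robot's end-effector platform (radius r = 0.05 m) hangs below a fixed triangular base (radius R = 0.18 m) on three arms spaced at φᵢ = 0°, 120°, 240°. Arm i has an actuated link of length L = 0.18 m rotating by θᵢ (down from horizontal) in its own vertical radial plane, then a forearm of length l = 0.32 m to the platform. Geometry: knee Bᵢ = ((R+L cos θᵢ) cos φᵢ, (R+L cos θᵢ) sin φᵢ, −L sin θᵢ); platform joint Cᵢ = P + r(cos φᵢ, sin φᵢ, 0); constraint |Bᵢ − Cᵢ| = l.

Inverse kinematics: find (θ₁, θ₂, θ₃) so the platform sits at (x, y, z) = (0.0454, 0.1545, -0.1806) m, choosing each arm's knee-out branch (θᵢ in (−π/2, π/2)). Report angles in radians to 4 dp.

θ₁ = 0.3494, θ₂ = -0.2624, θ₃ = 1.3964

rotate P by −φ1: (0.0454, 0.1545, -0.1806)
  A cos θ + B sin θ = C:  0.0846·cos θ + -0.1806·sin θ = 0.0177
  θ1 = atan2(B,A) + arccos(C/0.1994) = 0.3494
rotate P by −φ2: (0.1111, -0.1166, -0.1806)
  A cos θ + B sin θ = C:  0.0189·cos θ + -0.1806·sin θ = 0.0651
  γ=atan2(-0.1806,0.0189)=-1.4665;  ψ=arccos(0.3585)=1.2041;  θ2=γ+ψ≈-0.2624
rotate P by −φ3: (-0.1565, -0.0379, -0.1806)
  A=0.2865, B=-0.1806, C=(l²−L²−A²−y'²−z²)/(2L)=-0.1282
  √(A²+B²)=0.3387;  θ3 = -0.5624+1.9589 ≈ 1.3964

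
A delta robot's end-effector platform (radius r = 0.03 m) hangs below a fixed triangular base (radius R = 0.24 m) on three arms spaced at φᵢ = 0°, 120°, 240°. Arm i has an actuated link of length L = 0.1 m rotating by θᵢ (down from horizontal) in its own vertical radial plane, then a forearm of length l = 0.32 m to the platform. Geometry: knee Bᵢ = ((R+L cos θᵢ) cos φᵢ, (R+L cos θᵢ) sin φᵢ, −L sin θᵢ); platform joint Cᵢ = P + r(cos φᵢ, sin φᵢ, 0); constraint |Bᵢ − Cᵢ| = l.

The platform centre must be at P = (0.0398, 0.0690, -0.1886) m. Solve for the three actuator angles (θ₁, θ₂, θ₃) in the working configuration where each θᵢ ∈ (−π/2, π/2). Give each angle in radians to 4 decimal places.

θ₁ = 0.2622, θ₂ = 0.2614, θ₃ = 1.3960

φ1=0.0° → target in arm frame (0.0398, 0.0690)
  e−x'=0.1702;  (l²−L²−(e−x')²−y'²−z²)/2L = 0.1155
  √(A²+B²)=0.2540;  θ1 = -0.8366+1.0988 ≈ 0.2622
arm 2 (φ=120.0°): x'=0.0399, y'=-0.0690
  A cos θ + B sin θ = C:  0.1701·cos θ + -0.1886·sin θ = 0.1156
  γ=atan2(-0.1886,0.1701)=-0.8368;  ψ=arccos(0.4552)=1.0982;  θ2=γ+ψ≈0.2614
arm 3 (φ=240.0°): x'=-0.0797, y'=0.0000
  e−x'=0.2897;  (l²−L²−(e−x')²−y'²−z²)/2L = -0.1354
  γ=atan2(-0.1886,0.2897)=-0.5772;  ψ=arccos(-0.3916)=1.9732;  θ3=γ+ψ≈1.3960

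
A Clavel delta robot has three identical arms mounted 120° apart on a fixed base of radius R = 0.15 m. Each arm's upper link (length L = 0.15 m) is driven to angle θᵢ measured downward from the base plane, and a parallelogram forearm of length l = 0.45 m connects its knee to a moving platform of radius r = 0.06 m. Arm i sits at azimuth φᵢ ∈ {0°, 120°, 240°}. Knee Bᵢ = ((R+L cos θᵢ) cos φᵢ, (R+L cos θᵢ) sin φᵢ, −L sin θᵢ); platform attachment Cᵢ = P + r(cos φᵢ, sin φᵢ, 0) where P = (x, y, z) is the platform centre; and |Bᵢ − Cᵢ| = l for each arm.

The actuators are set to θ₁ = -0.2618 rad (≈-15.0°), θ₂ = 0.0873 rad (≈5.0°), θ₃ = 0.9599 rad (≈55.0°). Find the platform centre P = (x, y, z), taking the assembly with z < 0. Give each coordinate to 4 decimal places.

φ1=0.0°: virtual centre (0.2349, 0.0000, 0.0388), radius l
φ2=120.0°: virtual centre (-0.1197, 0.2074, -0.0131), radius l
arm 3 at φ=240.0°: (R−r)+L cos θ3 = 0.1760;  centre 3 = (-0.0880, -0.1525, -0.1229)
|centre ₂|²−|centre ₁|² = 0.0008;  |centre ₃|²−|centre ₁|² = -0.0106
plane₁₂: -0.7092x+0.4147y+-0.1038z = 0.0008
det = 0.4841;  x = 0.0086+-0.3424z,  y = 0.0166+-0.3353z
into |P−centre ₁|² = l²: 1.2297z² + 0.0662z + -0.1495 = 0;  Δ = 0.7397;  z = -0.3766 or 0.3228 → z<0 root = -0.3766
x = 0.1375, y = 0.1429

(0.1375, 0.1429, -0.3766)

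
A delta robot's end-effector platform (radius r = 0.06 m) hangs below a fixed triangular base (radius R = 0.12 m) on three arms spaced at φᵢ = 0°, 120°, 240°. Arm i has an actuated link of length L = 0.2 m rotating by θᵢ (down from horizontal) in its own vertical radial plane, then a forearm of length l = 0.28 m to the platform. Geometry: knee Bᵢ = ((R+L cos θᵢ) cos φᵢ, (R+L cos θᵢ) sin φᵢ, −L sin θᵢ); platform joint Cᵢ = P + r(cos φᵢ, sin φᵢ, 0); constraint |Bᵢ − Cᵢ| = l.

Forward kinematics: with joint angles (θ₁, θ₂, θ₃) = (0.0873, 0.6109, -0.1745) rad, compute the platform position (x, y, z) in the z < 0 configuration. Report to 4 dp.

φ1=0.0°: virtual centre (0.2592, 0.0000, -0.0174), radius l
φ2=120.0°: virtual centre (-0.1119, 0.1938, -0.1147), radius l
arm 3 at φ=240.0°: e+L cos θ3 = 0.2570;  O3 = (-0.1285, -0.2225, 0.0347)
eliminate P² terms by subtracting sphere 1 from 2 and 3
plane₁₂: -0.7423x+0.3877y+-0.1946z = -0.0042
Cramer: x(z) = 0.0032-0.0731z;  y(z) = -0.0049+0.3618z
quadratic in z: (1.1363)z²+(0.0688)z+(-0.0125)=0, √Δ=0.2481 → z ∈ {-0.1394, 0.0789}; z = -0.1394 (taking z<0)
x = 0.0134, y = -0.0554

(0.0134, -0.0554, -0.1394)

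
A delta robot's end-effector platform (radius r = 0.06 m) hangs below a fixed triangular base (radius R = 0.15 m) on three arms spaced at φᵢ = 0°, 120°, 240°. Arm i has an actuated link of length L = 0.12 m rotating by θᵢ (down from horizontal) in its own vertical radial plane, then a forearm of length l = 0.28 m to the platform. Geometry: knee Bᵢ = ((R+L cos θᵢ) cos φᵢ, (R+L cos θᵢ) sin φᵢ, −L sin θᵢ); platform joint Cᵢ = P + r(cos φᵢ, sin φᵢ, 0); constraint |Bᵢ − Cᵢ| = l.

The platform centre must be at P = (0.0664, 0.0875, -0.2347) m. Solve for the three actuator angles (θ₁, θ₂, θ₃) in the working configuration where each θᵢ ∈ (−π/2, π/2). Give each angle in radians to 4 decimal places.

rotate P by −φ1: (0.0664, 0.0875, -0.2347)
  A cos θ + B sin θ = C:  0.0236·cos θ + -0.2347·sin θ = 0.0029
  √(A²+B²)=0.2359;  θ1 = -1.4706+1.5584 ≈ 0.0878
arm 2 (φ=120.0°): x'=0.0426, y'=-0.1013
  e−x'=0.0474;  (l²−L²−(e−x')²−y'²−z²)/2L = -0.0149
  θ2 = atan2(B,A) + arccos(C/0.2394) = 0.2618
arm 3 (φ=240.0°): x'=-0.1090, y'=0.0138
  e−x'=0.1990;  (l²−L²−(e−x')²−y'²−z²)/2L = -0.1286
  θ3 = atan2(B,A) + arccos(C/0.3077) = 1.1344

θ₁ = 0.0878, θ₂ = 0.2618, θ₃ = 1.1344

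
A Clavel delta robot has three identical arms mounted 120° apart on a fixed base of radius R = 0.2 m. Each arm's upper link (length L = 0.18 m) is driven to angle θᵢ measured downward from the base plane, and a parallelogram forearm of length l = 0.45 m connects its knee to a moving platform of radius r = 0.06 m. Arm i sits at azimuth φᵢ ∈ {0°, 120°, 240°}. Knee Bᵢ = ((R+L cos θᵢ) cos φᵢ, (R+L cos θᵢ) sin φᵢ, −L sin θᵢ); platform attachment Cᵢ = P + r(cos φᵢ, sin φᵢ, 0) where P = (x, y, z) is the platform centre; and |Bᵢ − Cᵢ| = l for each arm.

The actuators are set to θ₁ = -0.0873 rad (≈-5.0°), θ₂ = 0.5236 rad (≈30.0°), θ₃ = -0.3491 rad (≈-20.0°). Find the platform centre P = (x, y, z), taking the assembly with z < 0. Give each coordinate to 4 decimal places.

φ1=0.0°: virtual centre (0.3193, 0.0000, 0.0157), radius l
O2 = (0.2959·cos120.0°, 0.2959·sin120.0°, -0.0900) = (-0.1479, 0.2562, -0.0900)
φ3=240.0°: virtual centre (-0.1546, -0.2677, 0.0616), radius l
eliminate P² terms by subtracting sphere 1 from 2 and 3
[-0.9345 0.5125 -0.2114]·P = -0.0066;  [-0.9478 -0.5355 0.0918]·P = -0.0028
det = 0.9861;  x = 0.0050+-0.0671z,  y = -0.0036+0.2901z
quadratic in z: (1.0887)z²+(0.0087)z+(-0.1035)=0, √Δ=0.6713 → z ∈ {-0.3123, 0.3043}; z = -0.3123 (taking z<0)
x = 0.0260, y = -0.0942

(0.0260, -0.0942, -0.3123)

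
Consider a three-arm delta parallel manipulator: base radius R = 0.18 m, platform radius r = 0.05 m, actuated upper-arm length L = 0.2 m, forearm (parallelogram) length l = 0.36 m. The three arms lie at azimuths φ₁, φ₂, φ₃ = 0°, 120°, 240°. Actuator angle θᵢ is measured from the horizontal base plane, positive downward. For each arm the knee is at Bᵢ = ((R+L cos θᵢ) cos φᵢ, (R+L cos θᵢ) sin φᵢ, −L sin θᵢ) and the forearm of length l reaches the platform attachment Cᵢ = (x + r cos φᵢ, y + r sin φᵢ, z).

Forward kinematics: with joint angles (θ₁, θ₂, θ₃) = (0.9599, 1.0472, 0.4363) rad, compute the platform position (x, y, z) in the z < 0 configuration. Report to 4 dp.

φ1=0.0°: virtual centre (0.2447, 0.0000, -0.1638), radius l
arm 2 at φ=120.0°: ρ2 = 0.2300;  O2 = (-0.1150, 0.1992, -0.1732)
φ3=240.0°: virtual centre (-0.1556, -0.2696, -0.0845), radius l
|O₂|²−|O₁|² = -0.0038;  |O₃|²−|O₁|² = 0.0173
linear system: -0.7194x+0.3984y = -0.0038−-0.0188z; -0.8007x+-0.5391y = 0.0173−0.1586z
Cramer: x(z) = -0.0068+0.0751z;  y(z) = -0.0219+0.1827z
into |P−O₁|² = l²: 1.0390z² + 0.2819z + -0.0390 = 0;  Δ = 0.2415;  z = -0.3721 or 0.1009 → z<0 root = -0.3721
x = -0.0348, y = -0.0899

(-0.0348, -0.0899, -0.3721)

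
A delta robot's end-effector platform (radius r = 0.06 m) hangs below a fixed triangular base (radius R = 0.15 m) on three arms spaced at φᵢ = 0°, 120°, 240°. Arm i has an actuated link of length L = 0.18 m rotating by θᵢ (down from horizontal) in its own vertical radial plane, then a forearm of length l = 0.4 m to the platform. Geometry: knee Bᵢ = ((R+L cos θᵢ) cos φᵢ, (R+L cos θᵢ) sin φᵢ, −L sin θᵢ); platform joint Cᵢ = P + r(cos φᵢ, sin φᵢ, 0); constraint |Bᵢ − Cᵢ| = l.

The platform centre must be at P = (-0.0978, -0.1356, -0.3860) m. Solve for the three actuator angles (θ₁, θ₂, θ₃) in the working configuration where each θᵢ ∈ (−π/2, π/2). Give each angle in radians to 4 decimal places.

θ₁ = 0.9599, θ₂ = 0.8728, θ₃ = 0.0002

arm 1 (φ=0.0°): x'=-0.0978, y'=-0.1356
  A cos θ + B sin θ = C:  0.1878·cos θ + -0.3860·sin θ = -0.2085
  γ=atan2(-0.3860,0.1878)=-1.1180;  ψ=arccos(-0.4857)=2.0779;  θ1=γ+ψ≈0.9599
rotate P by −φ2: (-0.0685, 0.1525, -0.3860)
  A=0.1585, B=-0.3860, C=(l²−L²−A²−y'²−z²)/(2L)=-0.1938
  γ=atan2(-0.3860,0.1585)=-1.1811;  ψ=arccos(-0.4645)=2.0539;  θ2=γ+ψ≈0.8728
φ3=240.0° → target in arm frame (0.1663, -0.0169)
  A=-0.0763, B=-0.3860, C=(l²−L²−A²−y'²−z²)/(2L)=-0.0764
  √(A²+B²)=0.3935;  θ3 = -1.7660+1.7662 ≈ 0.0002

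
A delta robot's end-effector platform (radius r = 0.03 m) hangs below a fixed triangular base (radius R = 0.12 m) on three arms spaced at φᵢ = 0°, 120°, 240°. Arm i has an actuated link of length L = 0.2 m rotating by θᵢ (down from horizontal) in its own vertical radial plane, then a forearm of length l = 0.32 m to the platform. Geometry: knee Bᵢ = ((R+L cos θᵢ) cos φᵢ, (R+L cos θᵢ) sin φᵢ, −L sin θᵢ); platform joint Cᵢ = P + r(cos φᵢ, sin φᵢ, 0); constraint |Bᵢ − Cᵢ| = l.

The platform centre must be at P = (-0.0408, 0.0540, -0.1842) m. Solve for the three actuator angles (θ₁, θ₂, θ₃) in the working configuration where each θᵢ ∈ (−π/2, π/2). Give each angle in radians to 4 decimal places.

φ1=0.0° → target in arm frame (-0.0408, 0.0540)
  e−x'=0.1308;  (l²−L²−(e−x')²−y'²−z²)/2L = 0.0211
  √(A²+B²)=0.2259;  θ1 = -0.9533+1.4772 ≈ 0.5239
φ2=120.0° → target in arm frame (0.0672, 0.0083)
  A=0.0228, B=-0.1842, C=(l²−L²−A²−y'²−z²)/(2L)=0.0697
  √(A²+B²)=0.1856;  θ2 = -1.4475+1.1858 ≈ -0.2616
arm 3 (φ=240.0°): x'=-0.0264, y'=-0.0623
  A cos θ + B sin θ = C:  0.1164·cos θ + -0.1842·sin θ = 0.0276
  θ3 = atan2(B,A) + arccos(C/0.2179) = 0.4364

θ₁ = 0.5239, θ₂ = -0.2616, θ₃ = 0.4364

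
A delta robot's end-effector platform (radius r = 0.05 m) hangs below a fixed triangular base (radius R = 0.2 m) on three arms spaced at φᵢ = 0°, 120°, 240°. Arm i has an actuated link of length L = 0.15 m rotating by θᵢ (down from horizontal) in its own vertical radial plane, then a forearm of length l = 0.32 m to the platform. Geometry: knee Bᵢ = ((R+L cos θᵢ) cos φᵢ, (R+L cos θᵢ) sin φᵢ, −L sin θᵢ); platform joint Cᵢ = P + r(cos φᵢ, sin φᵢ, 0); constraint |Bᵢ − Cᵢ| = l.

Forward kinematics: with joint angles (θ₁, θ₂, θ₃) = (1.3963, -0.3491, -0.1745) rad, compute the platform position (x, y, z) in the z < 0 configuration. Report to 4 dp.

φ1=0.0°: virtual centre (0.1760, 0.0000, -0.1477), radius l
arm 2 at φ=120.0°: (R−r)+L cos θ2 = 0.2910;  O2 = (-0.1455, 0.2520, 0.0513)
O3 = (0.2977·cos240.0°, 0.2977·sin240.0°, 0.0260) = (-0.1489, -0.2578, 0.0260)
eliminate P² terms by subtracting sphere 1 from 2 and 3
[-0.6430 0.5039 0.3981]·P = 0.0345;  [-0.6498 -0.5157 0.3475]·P = 0.0365
Cramer: x(z) = -0.0549+0.5772z;  y(z) = -0.0016-0.0534z
quadratic in z: (1.3360)z²+(0.0290)z+(-0.0272)=0, √Δ=0.3827 → z ∈ {-0.1541, 0.1324}; z = -0.1541 (taking z<0)
x = -0.1438, y = 0.0066

(-0.1438, 0.0066, -0.1541)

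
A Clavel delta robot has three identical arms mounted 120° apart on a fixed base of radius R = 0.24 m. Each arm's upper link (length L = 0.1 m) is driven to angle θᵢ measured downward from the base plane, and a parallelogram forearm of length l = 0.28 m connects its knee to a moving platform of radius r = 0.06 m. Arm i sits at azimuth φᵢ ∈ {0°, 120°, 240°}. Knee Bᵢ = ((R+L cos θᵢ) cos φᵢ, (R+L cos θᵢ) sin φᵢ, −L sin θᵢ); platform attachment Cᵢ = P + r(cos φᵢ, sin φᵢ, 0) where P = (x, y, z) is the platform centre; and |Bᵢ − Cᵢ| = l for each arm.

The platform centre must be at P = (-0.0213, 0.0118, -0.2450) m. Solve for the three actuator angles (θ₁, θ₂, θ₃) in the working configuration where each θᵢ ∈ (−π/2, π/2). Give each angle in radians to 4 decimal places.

θ₁ = 1.2219, θ₂ = 0.8731, θ₃ = 1.0469

φ1=0.0° → target in arm frame (-0.0213, 0.0118)
  e−x'=0.2013;  (l²−L²−(e−x')²−y'²−z²)/2L = -0.1614
  √(A²+B²)=0.3171;  θ1 = -0.8830+2.1049 ≈ 1.2219
arm 2 (φ=120.0°): x'=0.0209, y'=0.0125
  e−x'=0.1591;  (l²−L²−(e−x')²−y'²−z²)/2L = -0.0855
  √(A²+B²)=0.2921;  θ2 = -0.9948+1.8679 ≈ 0.8731
rotate P by −φ3: (0.0004, -0.0243, -0.2450)
  A=0.1796, B=-0.2450, C=(l²−L²−A²−y'²−z²)/(2L)=-0.1223
  γ=atan2(-0.2450,0.1796)=-0.9383;  ψ=arccos(-0.4027)=1.9852;  θ3=γ+ψ≈1.0469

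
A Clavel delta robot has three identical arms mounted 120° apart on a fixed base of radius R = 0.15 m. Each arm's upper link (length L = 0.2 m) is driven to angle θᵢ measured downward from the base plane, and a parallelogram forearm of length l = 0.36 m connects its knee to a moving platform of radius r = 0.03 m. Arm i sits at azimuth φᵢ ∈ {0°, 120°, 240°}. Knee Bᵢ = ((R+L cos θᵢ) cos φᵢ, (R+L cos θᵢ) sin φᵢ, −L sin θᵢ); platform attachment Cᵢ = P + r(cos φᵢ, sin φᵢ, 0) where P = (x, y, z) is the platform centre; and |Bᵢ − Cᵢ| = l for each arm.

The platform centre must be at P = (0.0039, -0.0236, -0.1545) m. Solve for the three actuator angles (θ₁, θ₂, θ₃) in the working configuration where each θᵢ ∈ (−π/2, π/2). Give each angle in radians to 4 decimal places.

θ₁ = -0.0880, θ₂ = 0.1742, θ₃ = -0.2614

arm 1 (φ=0.0°): x'=0.0039, y'=-0.0236
  A=0.1161, B=-0.1545, C=(l²−L²−A²−y'²−z²)/(2L)=0.1292
  √(A²+B²)=0.1933;  θ1 = -0.9264+0.8383 ≈ -0.0880
φ2=120.0° → target in arm frame (-0.0224, 0.0084)
  A cos θ + B sin θ = C:  0.1424·cos θ + -0.1545·sin θ = 0.1135
  γ=atan2(-0.1545,0.1424)=-0.8262;  ψ=arccos(0.5400)=1.0003;  θ2=γ+ψ≈0.1742
rotate P by −φ3: (0.0185, 0.0152, -0.1545)
  e−x'=0.1015;  (l²−L²−(e−x')²−y'²−z²)/2L = 0.1380
  √(A²+B²)=0.1849;  θ3 = -0.9895+0.7281 ≈ -0.2614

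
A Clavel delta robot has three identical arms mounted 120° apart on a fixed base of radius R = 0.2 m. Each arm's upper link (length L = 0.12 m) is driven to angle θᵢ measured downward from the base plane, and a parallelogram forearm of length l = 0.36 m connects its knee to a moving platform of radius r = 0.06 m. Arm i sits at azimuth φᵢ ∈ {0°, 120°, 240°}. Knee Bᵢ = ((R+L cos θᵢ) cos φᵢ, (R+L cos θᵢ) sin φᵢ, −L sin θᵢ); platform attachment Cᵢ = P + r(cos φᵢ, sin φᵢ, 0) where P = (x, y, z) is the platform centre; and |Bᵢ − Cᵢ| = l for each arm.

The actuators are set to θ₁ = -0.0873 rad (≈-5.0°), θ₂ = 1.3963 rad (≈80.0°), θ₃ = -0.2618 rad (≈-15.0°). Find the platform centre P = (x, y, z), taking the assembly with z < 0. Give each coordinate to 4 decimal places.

(0.0754, -0.1535, -0.2581)

O1 = (0.2595·cos0.0°, 0.2595·sin0.0°, 0.0105) = (0.2595, 0.0000, 0.0105)
O2 = (0.1608·cos120.0°, 0.1608·sin120.0°, -0.1182) = (-0.0804, 0.1393, -0.1182)
O3 = (0.2559·cos240.0°, 0.2559·sin240.0°, 0.0311) = (-0.1280, -0.2216, 0.0311)
|O₂|²−|O₁|² = -0.0276;  |O₃|²−|O₁|² = -0.0010
linear system: -0.6799x+0.2786y = -0.0276−-0.2573z; -0.7750x+-0.4433y = -0.0010−0.0412z
det = 0.5173;  x = 0.0242+-0.1983z,  y = -0.0401+0.4396z
quadratic in z: (1.2326)z²+(0.0372)z+(-0.0725)=0, √Δ=0.5991 → z ∈ {-0.2581, 0.2279}; z = -0.2581 (taking z<0)
x = 0.0754, y = -0.1535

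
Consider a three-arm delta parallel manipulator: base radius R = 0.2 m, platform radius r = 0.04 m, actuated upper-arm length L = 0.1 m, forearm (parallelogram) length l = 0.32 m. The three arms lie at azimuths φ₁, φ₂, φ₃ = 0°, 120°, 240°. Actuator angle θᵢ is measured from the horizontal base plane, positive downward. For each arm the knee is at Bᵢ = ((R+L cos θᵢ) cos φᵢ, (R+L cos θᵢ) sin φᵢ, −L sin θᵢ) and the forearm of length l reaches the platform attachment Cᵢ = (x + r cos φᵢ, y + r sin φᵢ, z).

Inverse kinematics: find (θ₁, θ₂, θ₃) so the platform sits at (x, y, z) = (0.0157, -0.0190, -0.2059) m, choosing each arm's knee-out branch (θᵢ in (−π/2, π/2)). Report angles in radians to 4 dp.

rotate P by −φ1: (0.0157, -0.0190, -0.2059)
  e−x'=0.1443;  (l²−L²−(e−x')²−y'²−z²)/2L = 0.1441
  γ=atan2(-0.2059,0.1443)=-0.9595;  ψ=arccos(0.5732)=0.9604;  θ1=γ+ψ≈0.0009
arm 2 (φ=120.0°): x'=-0.0243, y'=-0.0041
  A=0.1843, B=-0.2059, C=(l²−L²−A²−y'²−z²)/(2L)=0.0801
  γ=atan2(-0.2059,0.1843)=-0.8407;  ψ=arccos(0.2899)=1.2767;  θ2=γ+ψ≈0.4360
arm 3 (φ=240.0°): x'=0.0086, y'=0.0231
  A=0.1514, B=-0.2059, C=(l²−L²−A²−y'²−z²)/(2L)=0.1328
  √(A²+B²)=0.2556;  θ3 = -0.9368+1.0246 ≈ 0.0878

θ₁ = 0.0009, θ₂ = 0.4360, θ₃ = 0.0878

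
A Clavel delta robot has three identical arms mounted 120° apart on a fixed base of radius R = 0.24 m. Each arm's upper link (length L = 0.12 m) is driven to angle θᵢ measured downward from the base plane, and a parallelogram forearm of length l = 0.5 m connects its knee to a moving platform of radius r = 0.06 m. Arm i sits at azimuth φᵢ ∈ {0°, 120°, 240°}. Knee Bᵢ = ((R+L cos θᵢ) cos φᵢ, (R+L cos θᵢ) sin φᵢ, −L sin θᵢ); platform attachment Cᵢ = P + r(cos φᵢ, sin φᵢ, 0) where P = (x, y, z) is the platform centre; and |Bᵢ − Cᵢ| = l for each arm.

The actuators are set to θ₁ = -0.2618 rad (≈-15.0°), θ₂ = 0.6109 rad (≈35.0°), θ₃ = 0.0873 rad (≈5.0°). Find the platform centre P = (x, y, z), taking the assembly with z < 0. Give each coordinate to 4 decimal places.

(0.0701, -0.0571, -0.4114)

φ1=0.0°: virtual centre (0.2959, 0.0000, 0.0311), radius l
φ2=120.0°: virtual centre (-0.1391, 0.2410, -0.0688), radius l
φ3=240.0°: virtual centre (-0.1498, -0.2594, -0.0105), radius l
eliminate P² terms by subtracting sphere 1 from 2 and 3
plane₁₂: -0.8701x+0.4820y+-0.1998z = -0.0063
Cramer: x(z) = 0.0030-0.1631z;  y(z) = -0.0077+0.1201z
into |P−S₁|² = l²: 1.0410z² + 0.0316z + -0.1632 = 0;  Δ = 0.6805;  z = -0.4114 or 0.3811 → z<0 root = -0.4114
x = 0.0701, y = -0.0571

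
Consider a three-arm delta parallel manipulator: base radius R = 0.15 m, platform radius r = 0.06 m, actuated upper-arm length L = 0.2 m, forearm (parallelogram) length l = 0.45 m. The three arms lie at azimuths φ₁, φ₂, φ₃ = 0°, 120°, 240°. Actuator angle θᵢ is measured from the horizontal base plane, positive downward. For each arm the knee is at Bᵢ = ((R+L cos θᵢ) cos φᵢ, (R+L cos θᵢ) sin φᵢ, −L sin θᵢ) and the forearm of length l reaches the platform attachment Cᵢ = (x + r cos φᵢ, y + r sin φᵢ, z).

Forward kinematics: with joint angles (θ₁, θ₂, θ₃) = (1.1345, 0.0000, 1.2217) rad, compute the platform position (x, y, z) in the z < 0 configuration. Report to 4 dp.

centre 1 = (0.1745·cos0.0°, 0.1745·sin0.0°, -0.1813) = (0.1745, 0.0000, -0.1813)
arm 2 at φ=120.0°: e+L cos θ2 = 0.2900;  centre 2 = (-0.1450, 0.2511, 0.0000)
arm 3 at φ=240.0°: e+L cos θ3 = 0.1584;  centre 3 = (-0.0792, -0.1372, -0.1879)
eliminate P² terms by subtracting sphere 1 from 2 and 3
[-0.6390 0.5023 0.3625]·P = 0.0208;  [-0.5074 -0.2744 -0.0133]·P = -0.0029
Cramer: x(z) = -0.0099+0.2156z;  y(z) = 0.0288-0.4474z
quadratic in z: (1.2467)z²+(0.2572)z+(-0.1348)=0, √Δ=0.8593 → z ∈ {-0.4478, 0.2415}; z = -0.4478 (taking z<0)
x = -0.1064, y = 0.2292

(-0.1064, 0.2292, -0.4478)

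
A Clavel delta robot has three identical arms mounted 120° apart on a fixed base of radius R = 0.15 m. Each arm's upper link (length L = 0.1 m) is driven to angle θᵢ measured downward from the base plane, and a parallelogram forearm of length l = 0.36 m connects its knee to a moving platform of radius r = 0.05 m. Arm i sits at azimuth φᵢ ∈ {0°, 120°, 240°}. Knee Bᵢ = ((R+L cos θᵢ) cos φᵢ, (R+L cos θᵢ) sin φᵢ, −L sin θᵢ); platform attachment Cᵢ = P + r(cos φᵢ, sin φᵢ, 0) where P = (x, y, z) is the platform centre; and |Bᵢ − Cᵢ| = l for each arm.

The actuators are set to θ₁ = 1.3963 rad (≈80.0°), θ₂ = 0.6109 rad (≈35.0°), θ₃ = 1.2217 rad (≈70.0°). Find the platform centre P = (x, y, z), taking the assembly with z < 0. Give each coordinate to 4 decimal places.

(-0.0607, 0.0662, -0.4043)

arm 1 at φ=0.0°: ρ1 = 0.1174;  centre 1 = (0.1174, 0.0000, -0.0985)
arm 2 at φ=120.0°: ρ2 = 0.1819;  centre 2 = (-0.0910, 0.1575, -0.0574)
arm 3 at φ=240.0°: ρ3 = 0.1342;  centre 3 = (-0.0671, -0.1162, -0.0940)
|centre ₂|²−|centre ₁|² = 0.0129;  |centre ₃|²−|centre ₁|² = 0.0034
[-0.4166 0.3151 0.0822]·P = 0.0129;  [-0.3689 -0.2324 0.0090]·P = 0.0034
Cramer: x(z) = -0.0191+0.1031z;  y(z) = 0.0158-0.1247z
sphere 1 gives Az²+Bz+C=0 with A=1.0262, B=0.1649, C=-0.1010;  B²−4AC=0.4419;  roots -0.4043, 0.2436;  negative root z = -0.4043
x = -0.0607, y = 0.0662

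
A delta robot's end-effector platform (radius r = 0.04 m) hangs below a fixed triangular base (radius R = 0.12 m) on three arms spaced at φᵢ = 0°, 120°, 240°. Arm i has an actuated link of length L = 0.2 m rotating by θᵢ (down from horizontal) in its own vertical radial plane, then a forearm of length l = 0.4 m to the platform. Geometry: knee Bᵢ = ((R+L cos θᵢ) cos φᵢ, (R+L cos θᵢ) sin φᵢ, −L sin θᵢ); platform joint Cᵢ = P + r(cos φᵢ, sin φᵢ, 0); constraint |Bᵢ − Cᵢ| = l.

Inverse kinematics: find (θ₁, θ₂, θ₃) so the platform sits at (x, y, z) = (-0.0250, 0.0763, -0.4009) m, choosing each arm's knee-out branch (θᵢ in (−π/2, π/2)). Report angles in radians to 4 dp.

θ₁ = 0.6108, θ₂ = 0.2621, θ₃ = 0.6981

φ1=0.0° → target in arm frame (-0.0250, 0.0763)
  e−x'=0.1050;  (l²−L²−(e−x')²−y'²−z²)/2L = -0.1439
  √(A²+B²)=0.4144;  θ1 = -1.3146+1.9255 ≈ 0.6108
rotate P by −φ2: (0.0786, -0.0165, -0.4009)
  A=0.0014, B=-0.4009, C=(l²−L²−A²−y'²−z²)/(2L)=-0.1025
  θ2 = atan2(B,A) + arccos(C/0.4009) = 0.2621
arm 3 (φ=240.0°): x'=-0.0536, y'=-0.0598
  e−x'=0.1336;  (l²−L²−(e−x')²−y'²−z²)/2L = -0.1553
  √(A²+B²)=0.4226;  θ3 = -1.2492+1.9473 ≈ 0.6981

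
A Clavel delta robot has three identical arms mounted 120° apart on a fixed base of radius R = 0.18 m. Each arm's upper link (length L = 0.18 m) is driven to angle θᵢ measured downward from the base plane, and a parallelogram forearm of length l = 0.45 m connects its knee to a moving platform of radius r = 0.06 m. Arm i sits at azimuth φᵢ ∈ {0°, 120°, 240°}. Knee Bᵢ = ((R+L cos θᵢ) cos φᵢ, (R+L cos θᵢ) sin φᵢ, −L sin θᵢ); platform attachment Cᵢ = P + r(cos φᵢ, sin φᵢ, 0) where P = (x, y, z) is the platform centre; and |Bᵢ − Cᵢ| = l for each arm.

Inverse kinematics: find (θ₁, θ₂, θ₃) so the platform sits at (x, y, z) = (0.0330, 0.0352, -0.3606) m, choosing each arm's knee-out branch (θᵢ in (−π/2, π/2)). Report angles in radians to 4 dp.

θ₁ = 0.0005, θ₂ = 0.0873, θ₃ = 0.3492

rotate P by −φ1: (0.0330, 0.0352, -0.3606)
  A cos θ + B sin θ = C:  0.0870·cos θ + -0.3606·sin θ = 0.0868
  γ=atan2(-0.3606,0.0870)=-1.3341;  ψ=arccos(0.2341)=1.3345;  θ1=γ+ψ≈0.0005
arm 2 (φ=120.0°): x'=0.0140, y'=-0.0462
  A cos θ + B sin θ = C:  0.1060·cos θ + -0.3606·sin θ = 0.0742
  θ2 = atan2(B,A) + arccos(C/0.3759) = 0.0873
arm 3 (φ=240.0°): x'=-0.0470, y'=0.0110
  A cos θ + B sin θ = C:  0.1670·cos θ + -0.3606·sin θ = 0.0335
  γ=atan2(-0.3606,0.1670)=-1.1371;  ψ=arccos(0.0843)=1.4864;  θ3=γ+ψ≈0.3492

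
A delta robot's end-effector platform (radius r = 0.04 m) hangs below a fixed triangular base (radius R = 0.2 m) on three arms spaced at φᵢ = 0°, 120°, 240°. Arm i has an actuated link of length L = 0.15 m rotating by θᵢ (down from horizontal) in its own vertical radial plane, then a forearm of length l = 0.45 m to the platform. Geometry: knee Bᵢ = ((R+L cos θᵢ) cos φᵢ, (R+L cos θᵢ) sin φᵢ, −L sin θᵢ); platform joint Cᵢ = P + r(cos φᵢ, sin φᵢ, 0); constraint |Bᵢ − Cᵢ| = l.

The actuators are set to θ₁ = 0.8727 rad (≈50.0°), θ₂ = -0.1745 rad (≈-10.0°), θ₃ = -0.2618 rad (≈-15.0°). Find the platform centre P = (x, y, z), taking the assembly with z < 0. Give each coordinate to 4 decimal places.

arm 1 at φ=0.0°: ρ1 = 0.2564;  centre 1 = (0.2564, 0.0000, -0.1149)
φ2=120.0°: virtual centre (-0.1539, 0.2665, 0.0260), radius l
centre 3 = (0.3049·cos240.0°, 0.3049·sin240.0°, 0.0388) = (-0.1524, -0.2640, 0.0388)
subtract pairs → two planes through P
plane₁₂: -0.8206x+0.5330y+0.2819z = 0.0164
det = 0.8692;  x = -0.0195+0.3598z,  y = 0.0008+0.0251z
sphere 1 gives Az²+Bz+C=0 with A=1.1301, B=0.0313, C=-0.1132;  B²−4AC=0.5126;  roots -0.3306, 0.3029;  negative root z = -0.3306
x = -0.1385, y = -0.0075

(-0.1385, -0.0075, -0.3306)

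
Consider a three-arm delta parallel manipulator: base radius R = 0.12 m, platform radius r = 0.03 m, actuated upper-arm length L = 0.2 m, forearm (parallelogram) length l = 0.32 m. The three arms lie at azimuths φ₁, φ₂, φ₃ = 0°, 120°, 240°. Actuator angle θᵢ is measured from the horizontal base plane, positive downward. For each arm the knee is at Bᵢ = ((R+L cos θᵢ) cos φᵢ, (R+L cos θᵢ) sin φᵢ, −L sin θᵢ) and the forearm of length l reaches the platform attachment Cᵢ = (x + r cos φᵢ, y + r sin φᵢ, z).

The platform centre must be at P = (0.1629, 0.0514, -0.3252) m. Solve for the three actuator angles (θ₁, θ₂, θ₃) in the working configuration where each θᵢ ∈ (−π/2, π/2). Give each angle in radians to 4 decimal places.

φ1=0.0° → target in arm frame (0.1629, 0.0514)
  e−x'=-0.0729;  (l²−L²−(e−x')²−y'²−z²)/2L = -0.1283
  γ=atan2(-0.3252,-0.0729)=-1.7913;  ψ=arccos(-0.3849)=1.9659;  θ1=γ+ψ≈0.1746
φ2=120.0° → target in arm frame (-0.0369, -0.1668)
  A cos θ + B sin θ = C:  0.1269·cos θ + -0.3252·sin θ = -0.2182
  θ2 = atan2(B,A) + arccos(C/0.3491) = 1.0473
arm 3 (φ=240.0°): x'=-0.1260, y'=0.1154
  e−x'=0.2160;  (l²−L²−(e−x')²−y'²−z²)/2L = -0.2583
  γ=atan2(-0.3252,0.2160)=-0.9846;  ψ=arccos(-0.6616)=2.2937;  θ3=γ+ψ≈1.3091

θ₁ = 0.1746, θ₂ = 1.0473, θ₃ = 1.3091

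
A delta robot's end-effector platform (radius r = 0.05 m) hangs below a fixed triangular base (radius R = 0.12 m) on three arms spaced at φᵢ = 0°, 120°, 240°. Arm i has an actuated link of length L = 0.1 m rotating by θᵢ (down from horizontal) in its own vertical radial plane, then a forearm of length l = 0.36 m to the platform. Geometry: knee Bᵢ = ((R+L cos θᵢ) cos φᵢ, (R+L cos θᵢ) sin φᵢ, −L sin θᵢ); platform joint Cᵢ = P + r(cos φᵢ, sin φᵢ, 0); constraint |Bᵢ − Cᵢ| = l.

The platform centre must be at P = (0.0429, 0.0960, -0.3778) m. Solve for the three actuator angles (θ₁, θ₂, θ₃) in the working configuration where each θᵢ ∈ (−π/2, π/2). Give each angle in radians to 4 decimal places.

φ1=0.0° → target in arm frame (0.0429, 0.0960)
  e−x'=0.0271;  (l²−L²−(e−x')²−y'²−z²)/2L = -0.1654
  θ1 = atan2(B,A) + arccos(C/0.3788) = 0.5236
arm 2 (φ=120.0°): x'=0.0617, y'=-0.0852
  A=0.0083, B=-0.3778, C=(l²−L²−A²−y'²−z²)/(2L)=-0.1523
  γ=atan2(-0.3778,0.0083)=-1.5488;  ψ=arccos(-0.4029)=1.9855;  θ2=γ+ψ≈0.4367
φ3=240.0° → target in arm frame (-0.1046, -0.0108)
  e−x'=0.1746;  (l²−L²−(e−x')²−y'²−z²)/2L = -0.2687
  θ3 = atan2(B,A) + arccos(C/0.4162) = 1.1346

θ₁ = 0.5236, θ₂ = 0.4367, θ₃ = 1.1346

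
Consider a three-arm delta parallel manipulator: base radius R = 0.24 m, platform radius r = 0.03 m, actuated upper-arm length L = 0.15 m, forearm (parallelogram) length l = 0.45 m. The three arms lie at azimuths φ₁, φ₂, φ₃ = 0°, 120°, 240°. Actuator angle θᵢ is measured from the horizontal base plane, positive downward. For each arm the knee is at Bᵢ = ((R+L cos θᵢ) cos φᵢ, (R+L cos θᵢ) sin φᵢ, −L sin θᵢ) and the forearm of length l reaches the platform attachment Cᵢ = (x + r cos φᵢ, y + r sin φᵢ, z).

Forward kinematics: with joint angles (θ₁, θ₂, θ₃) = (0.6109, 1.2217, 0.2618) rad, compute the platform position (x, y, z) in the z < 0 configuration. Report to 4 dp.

centre 1 = (0.3329·cos0.0°, 0.3329·sin0.0°, -0.0860) = (0.3329, 0.0000, -0.0860)
arm 2 at φ=120.0°: e+L cos θ2 = 0.2613;  centre 2 = (-0.1307, 0.2263, -0.1410)
arm 3 at φ=240.0°: e+L cos θ3 = 0.3549;  centre 3 = (-0.1774, -0.3073, -0.0388)
eliminate P² terms by subtracting sphere 1 from 2 and 3
plane₁₂: -0.9270x+0.4526y+-0.1098z = -0.0301
Cramer: x(z) = 0.0138-0.0240z;  y(z) = -0.0380+0.1935z
quadratic in z: (1.0380)z²+(0.1727)z+(-0.0919)=0, √Δ=0.6413 → z ∈ {-0.3921, 0.2257}; z = -0.3921 (taking z<0)
x = 0.0233, y = -0.1139

(0.0233, -0.1139, -0.3921)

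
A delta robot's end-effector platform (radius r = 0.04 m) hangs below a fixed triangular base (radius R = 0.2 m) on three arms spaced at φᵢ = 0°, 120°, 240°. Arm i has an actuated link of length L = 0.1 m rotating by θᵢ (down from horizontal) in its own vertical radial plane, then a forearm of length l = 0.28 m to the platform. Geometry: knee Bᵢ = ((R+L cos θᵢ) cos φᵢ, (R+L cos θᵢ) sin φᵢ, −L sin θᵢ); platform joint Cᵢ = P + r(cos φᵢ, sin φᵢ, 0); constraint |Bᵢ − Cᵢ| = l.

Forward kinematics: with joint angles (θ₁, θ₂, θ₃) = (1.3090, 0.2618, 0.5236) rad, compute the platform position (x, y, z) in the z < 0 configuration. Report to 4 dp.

φ1=0.0°: virtual centre (0.1859, 0.0000, -0.0966), radius l
S2 = (0.2566·cos120.0°, 0.2566·sin120.0°, -0.0259) = (-0.1283, 0.2222, -0.0259)
S3 = (0.2466·cos240.0°, 0.2466·sin240.0°, -0.0500) = (-0.1233, -0.2136, -0.0500)
|S₂|²−|S₁|² = 0.0226;  |S₃|²−|S₁|² = 0.0194
plane₁₂: -0.6284x+0.4444y+0.1414z = 0.0226
Cramer: x(z) = -0.0337+0.1874z;  y(z) = 0.0033-0.0532z
sphere 1 gives Az²+Bz+C=0 with A=1.0380, B=0.1105, C=-0.0208;  B²−4AC=0.0988;  roots -0.2046, 0.0982;  negative root z = -0.2046
x = -0.0720, y = 0.0142

(-0.0720, 0.0142, -0.2046)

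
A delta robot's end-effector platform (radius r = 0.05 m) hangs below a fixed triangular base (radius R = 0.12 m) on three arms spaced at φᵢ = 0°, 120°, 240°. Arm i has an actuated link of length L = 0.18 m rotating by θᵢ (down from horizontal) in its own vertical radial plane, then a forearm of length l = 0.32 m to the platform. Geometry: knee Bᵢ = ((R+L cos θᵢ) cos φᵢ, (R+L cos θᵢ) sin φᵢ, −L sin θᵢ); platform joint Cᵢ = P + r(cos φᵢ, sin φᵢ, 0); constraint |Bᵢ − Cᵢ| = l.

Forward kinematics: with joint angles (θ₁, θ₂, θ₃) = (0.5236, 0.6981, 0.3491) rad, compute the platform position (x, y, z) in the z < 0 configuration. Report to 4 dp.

φ1=0.0°: virtual centre (0.2259, 0.0000, -0.0900), radius l
arm 2 at φ=120.0°: ρ2 = 0.2079;  centre 2 = (-0.1039, 0.1800, -0.1157)
centre 3 = (0.2391·cos240.0°, 0.2391·sin240.0°, -0.0616) = (-0.1196, -0.2071, -0.0616)
|centre ₂|²−|centre ₁|² = -0.0025;  |centre ₃|²−|centre ₁|² = 0.0019
linear system: -0.6597x+0.3601y = -0.0025−-0.0514z; -0.6909x+-0.4142y = 0.0019−0.0569z
det = 0.5220;  x = 0.0007+-0.0016z,  y = -0.0057+0.1399z
sphere 1 gives Az²+Bz+C=0 with A=1.0196, B=0.1791, C=-0.0436;  B²−4AC=0.2098;  roots -0.3124, 0.1368;  negative root z = -0.3124
x = 0.0012, y = -0.0494

(0.0012, -0.0494, -0.3124)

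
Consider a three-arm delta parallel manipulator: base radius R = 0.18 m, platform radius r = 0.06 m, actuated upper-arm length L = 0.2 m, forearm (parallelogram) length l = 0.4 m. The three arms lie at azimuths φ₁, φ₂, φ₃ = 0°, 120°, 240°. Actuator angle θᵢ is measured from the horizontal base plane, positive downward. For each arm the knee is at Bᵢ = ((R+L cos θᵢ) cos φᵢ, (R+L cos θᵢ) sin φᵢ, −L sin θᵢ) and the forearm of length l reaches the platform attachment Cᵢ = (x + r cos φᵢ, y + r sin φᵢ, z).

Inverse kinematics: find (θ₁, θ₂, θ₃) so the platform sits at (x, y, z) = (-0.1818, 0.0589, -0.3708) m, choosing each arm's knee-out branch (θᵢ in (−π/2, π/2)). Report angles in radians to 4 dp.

θ₁ = 1.3091, θ₂ = 0.1743, θ₃ = 0.6110

rotate P by −φ1: (-0.1818, 0.0589, -0.3708)
  A cos θ + B sin θ = C:  0.3018·cos θ + -0.3708·sin θ = -0.2801
  √(A²+B²)=0.4781;  θ1 = -0.8876+2.1968 ≈ 1.3091
φ2=120.0° → target in arm frame (0.1419, 0.1280)
  A=-0.0219, B=-0.3708, C=(l²−L²−A²−y'²−z²)/(2L)=-0.0859
  γ=atan2(-0.3708,-0.0219)=-1.6298;  ψ=arccos(-0.2312)=1.8041;  θ2=γ+ψ≈0.1743
φ3=240.0° → target in arm frame (0.0399, -0.1869)
  A=0.0801, B=-0.3708, C=(l²−L²−A²−y'²−z²)/(2L)=-0.1471
  γ=atan2(-0.3708,0.0801)=-1.3580;  ψ=arccos(-0.3878)=1.9690;  θ3=γ+ψ≈0.6110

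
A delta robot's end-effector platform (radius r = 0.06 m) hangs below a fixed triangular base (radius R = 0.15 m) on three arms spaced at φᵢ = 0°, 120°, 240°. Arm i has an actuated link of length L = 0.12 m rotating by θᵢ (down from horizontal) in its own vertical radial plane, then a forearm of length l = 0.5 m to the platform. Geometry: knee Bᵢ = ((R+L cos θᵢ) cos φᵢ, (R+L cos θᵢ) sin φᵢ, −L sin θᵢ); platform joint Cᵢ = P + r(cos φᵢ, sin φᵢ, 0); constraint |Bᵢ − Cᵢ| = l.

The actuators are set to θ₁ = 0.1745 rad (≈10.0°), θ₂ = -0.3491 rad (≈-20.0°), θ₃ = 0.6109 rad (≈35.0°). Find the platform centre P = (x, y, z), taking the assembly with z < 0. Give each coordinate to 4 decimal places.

φ1=0.0°: virtual centre (0.2082, 0.0000, -0.0208), radius l
φ2=120.0°: virtual centre (-0.1014, 0.1756, 0.0410), radius l
φ3=240.0°: virtual centre (-0.0941, -0.1631, -0.0688), radius l
|centre ₂|²−|centre ₁|² = -0.0010;  |centre ₃|²−|centre ₁|² = -0.0036
[-0.6191 0.3512 0.1238]·P = -0.0010;  [-0.6047 -0.3261 -0.0960]·P = -0.0036
Cramer: x(z) = 0.0038+0.0161z;  y(z) = 0.0039-0.3241z
quadratic in z: (1.1053)z²+(0.0326)z+(-0.2078)=0, √Δ=0.9590 → z ∈ {-0.4486, 0.4191}; z = -0.4486 (taking z<0)
x = -0.0034, y = 0.1493

(-0.0034, 0.1493, -0.4486)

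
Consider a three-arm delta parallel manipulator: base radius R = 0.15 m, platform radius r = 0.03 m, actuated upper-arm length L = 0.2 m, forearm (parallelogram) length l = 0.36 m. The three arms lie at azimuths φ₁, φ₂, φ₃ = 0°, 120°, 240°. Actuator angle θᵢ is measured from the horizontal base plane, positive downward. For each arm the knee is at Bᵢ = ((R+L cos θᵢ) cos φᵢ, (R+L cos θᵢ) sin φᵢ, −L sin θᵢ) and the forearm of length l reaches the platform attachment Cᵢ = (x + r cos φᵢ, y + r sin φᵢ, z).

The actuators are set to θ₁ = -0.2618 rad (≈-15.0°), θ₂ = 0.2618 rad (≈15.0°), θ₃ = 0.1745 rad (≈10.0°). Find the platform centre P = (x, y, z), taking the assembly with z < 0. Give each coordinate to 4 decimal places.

φ1=0.0°: virtual centre (0.3132, 0.0000, 0.0518), radius l
S2 = (0.3132·cos120.0°, 0.3132·sin120.0°, -0.0518) = (-0.1566, 0.2712, -0.0518)
arm 3 at φ=240.0°: ρ3 = 0.3170;  S3 = (-0.1585, -0.2745, -0.0347)
|S₂|²−|S₁|² = 0.0000;  |S₃|²−|S₁|² = 0.0009
linear system: -0.9396x+0.5425y = 0.0000−-0.2071z; -0.9433x+-0.5490y = 0.0009−-0.1730z
det = 1.0275;  x = -0.0005+-0.2019z,  y = -0.0008+0.0319z
quadratic in z: (1.0418)z²+(0.0231)z+(-0.0285)=0, √Δ=0.3456 → z ∈ {-0.1770, 0.1548}; z = -0.1770 (taking z<0)
x = 0.0353, y = -0.0065

(0.0353, -0.0065, -0.1770)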